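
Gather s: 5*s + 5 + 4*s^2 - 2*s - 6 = 4*s^2 + 3*s - 1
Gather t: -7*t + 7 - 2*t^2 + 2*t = -2*t^2 - 5*t + 7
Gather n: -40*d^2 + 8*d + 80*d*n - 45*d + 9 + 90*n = -40*d^2 - 37*d + n*(80*d + 90) + 9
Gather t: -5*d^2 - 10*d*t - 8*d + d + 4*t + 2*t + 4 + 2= -5*d^2 - 7*d + t*(6 - 10*d) + 6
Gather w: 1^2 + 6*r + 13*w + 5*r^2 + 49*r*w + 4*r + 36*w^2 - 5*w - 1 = 5*r^2 + 10*r + 36*w^2 + w*(49*r + 8)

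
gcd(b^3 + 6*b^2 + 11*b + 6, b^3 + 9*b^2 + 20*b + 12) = b^2 + 3*b + 2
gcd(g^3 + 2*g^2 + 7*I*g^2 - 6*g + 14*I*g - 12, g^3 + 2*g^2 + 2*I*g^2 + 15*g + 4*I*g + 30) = g + 2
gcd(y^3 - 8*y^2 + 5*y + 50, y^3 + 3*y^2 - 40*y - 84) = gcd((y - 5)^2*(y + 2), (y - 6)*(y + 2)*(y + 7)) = y + 2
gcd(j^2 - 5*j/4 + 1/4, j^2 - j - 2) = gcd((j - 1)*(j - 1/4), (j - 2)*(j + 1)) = 1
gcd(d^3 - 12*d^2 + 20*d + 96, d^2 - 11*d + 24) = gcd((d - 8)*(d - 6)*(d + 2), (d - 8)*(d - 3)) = d - 8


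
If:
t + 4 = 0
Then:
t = -4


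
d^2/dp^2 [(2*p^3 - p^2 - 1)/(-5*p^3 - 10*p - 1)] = 2*(25*p^6 + 300*p^5 + 60*p^4 - 235*p^3 + 90*p^2 - 21*p + 101)/(125*p^9 + 750*p^7 + 75*p^6 + 1500*p^5 + 300*p^4 + 1015*p^3 + 300*p^2 + 30*p + 1)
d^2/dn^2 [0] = 0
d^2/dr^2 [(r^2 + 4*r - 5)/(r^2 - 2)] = 2*(4*r^3 - 9*r^2 + 24*r - 6)/(r^6 - 6*r^4 + 12*r^2 - 8)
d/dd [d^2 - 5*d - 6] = 2*d - 5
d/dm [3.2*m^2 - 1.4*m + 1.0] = 6.4*m - 1.4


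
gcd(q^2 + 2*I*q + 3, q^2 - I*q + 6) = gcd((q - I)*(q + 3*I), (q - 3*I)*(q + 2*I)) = 1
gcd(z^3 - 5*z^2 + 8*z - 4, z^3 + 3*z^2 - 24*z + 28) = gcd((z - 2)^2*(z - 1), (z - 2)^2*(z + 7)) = z^2 - 4*z + 4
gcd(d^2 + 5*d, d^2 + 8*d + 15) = d + 5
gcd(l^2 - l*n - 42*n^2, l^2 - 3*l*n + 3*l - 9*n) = 1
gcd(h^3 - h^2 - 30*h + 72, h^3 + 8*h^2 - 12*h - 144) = h^2 + 2*h - 24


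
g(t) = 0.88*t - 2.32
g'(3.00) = 0.88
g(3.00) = 0.32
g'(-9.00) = 0.88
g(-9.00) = -10.24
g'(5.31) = 0.88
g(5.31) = 2.35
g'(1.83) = 0.88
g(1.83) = -0.71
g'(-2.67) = 0.88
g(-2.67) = -4.67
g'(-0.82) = 0.88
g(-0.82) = -3.04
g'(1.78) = 0.88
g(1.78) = -0.75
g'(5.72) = 0.88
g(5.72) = 2.71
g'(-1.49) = 0.88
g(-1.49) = -3.63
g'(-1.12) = 0.88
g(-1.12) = -3.31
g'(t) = 0.880000000000000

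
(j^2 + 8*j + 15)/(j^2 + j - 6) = (j + 5)/(j - 2)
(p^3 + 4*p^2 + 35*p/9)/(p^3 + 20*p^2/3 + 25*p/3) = (p + 7/3)/(p + 5)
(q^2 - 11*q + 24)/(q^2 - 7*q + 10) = (q^2 - 11*q + 24)/(q^2 - 7*q + 10)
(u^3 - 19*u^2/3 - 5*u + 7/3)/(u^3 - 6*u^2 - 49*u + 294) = (u^2 + 2*u/3 - 1/3)/(u^2 + u - 42)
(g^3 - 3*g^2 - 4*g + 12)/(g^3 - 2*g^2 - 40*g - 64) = (g^2 - 5*g + 6)/(g^2 - 4*g - 32)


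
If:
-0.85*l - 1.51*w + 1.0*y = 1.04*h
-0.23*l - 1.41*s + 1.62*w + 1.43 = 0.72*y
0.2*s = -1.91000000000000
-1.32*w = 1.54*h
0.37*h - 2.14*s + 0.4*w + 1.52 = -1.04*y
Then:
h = 16.45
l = -9.08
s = -9.55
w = -19.19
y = -19.58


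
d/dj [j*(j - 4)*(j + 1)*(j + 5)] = 4*j^3 + 6*j^2 - 38*j - 20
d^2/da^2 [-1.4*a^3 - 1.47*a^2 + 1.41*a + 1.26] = -8.4*a - 2.94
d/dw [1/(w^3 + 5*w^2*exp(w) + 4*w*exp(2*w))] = (-5*w^2*exp(w) - 3*w^2 - 8*w*exp(2*w) - 10*w*exp(w) - 4*exp(2*w))/(w^2*(w^2 + 5*w*exp(w) + 4*exp(2*w))^2)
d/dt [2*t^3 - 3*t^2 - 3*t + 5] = 6*t^2 - 6*t - 3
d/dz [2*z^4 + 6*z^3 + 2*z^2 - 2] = 2*z*(4*z^2 + 9*z + 2)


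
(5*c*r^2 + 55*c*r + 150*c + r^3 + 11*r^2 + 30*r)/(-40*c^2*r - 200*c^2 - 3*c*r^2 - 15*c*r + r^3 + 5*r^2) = (r + 6)/(-8*c + r)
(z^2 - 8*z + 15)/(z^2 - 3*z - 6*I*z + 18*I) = (z - 5)/(z - 6*I)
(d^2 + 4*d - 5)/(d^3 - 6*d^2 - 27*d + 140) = (d - 1)/(d^2 - 11*d + 28)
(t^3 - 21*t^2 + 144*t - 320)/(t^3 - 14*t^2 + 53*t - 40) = (t - 8)/(t - 1)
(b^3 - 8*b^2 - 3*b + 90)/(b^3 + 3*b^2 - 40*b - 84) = (b^2 - 2*b - 15)/(b^2 + 9*b + 14)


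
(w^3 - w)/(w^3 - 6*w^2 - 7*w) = (w - 1)/(w - 7)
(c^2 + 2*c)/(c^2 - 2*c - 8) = c/(c - 4)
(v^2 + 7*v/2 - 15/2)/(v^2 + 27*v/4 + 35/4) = 2*(2*v - 3)/(4*v + 7)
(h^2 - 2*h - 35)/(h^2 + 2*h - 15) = (h - 7)/(h - 3)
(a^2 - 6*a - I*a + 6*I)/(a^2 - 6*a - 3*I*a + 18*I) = (a - I)/(a - 3*I)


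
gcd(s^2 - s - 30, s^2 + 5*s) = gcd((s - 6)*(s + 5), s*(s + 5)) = s + 5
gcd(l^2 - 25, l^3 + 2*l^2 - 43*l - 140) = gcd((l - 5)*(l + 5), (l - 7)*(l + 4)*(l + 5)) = l + 5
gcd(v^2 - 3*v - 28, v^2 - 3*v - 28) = v^2 - 3*v - 28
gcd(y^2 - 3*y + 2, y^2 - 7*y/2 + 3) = y - 2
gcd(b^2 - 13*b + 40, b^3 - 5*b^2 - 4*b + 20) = b - 5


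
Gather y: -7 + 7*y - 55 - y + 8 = 6*y - 54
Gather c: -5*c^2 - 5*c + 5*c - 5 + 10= 5 - 5*c^2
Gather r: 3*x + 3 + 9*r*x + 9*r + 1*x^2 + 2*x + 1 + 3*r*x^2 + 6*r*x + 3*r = r*(3*x^2 + 15*x + 12) + x^2 + 5*x + 4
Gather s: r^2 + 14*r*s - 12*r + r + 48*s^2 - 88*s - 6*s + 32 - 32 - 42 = r^2 - 11*r + 48*s^2 + s*(14*r - 94) - 42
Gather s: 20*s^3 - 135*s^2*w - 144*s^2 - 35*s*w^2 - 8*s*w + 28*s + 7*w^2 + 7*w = 20*s^3 + s^2*(-135*w - 144) + s*(-35*w^2 - 8*w + 28) + 7*w^2 + 7*w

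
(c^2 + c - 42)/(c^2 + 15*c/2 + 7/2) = 2*(c - 6)/(2*c + 1)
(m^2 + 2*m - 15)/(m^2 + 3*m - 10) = (m - 3)/(m - 2)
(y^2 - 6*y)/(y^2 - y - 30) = y/(y + 5)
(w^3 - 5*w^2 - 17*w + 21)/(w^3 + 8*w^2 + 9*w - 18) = (w - 7)/(w + 6)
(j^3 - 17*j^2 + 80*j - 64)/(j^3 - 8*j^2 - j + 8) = (j - 8)/(j + 1)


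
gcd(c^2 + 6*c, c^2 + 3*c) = c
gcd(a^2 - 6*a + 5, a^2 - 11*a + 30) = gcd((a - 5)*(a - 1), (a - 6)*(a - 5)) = a - 5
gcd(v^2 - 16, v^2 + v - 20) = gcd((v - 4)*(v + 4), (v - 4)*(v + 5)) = v - 4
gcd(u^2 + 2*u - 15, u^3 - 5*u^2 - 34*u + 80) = u + 5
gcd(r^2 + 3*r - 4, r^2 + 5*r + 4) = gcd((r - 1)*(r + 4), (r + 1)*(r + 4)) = r + 4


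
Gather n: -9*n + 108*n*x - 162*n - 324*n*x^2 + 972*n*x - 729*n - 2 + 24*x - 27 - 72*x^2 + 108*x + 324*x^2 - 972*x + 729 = n*(-324*x^2 + 1080*x - 900) + 252*x^2 - 840*x + 700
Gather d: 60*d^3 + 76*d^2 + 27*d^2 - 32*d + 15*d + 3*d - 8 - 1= 60*d^3 + 103*d^2 - 14*d - 9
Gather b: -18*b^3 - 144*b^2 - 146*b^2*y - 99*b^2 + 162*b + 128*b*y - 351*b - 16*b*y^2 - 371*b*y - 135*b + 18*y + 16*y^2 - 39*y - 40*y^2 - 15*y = -18*b^3 + b^2*(-146*y - 243) + b*(-16*y^2 - 243*y - 324) - 24*y^2 - 36*y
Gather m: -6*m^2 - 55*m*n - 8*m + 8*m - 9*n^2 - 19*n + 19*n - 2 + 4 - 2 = -6*m^2 - 55*m*n - 9*n^2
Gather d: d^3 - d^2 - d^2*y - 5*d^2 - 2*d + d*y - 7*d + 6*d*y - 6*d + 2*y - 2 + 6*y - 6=d^3 + d^2*(-y - 6) + d*(7*y - 15) + 8*y - 8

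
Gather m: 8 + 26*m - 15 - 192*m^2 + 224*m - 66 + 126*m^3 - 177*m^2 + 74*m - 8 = 126*m^3 - 369*m^2 + 324*m - 81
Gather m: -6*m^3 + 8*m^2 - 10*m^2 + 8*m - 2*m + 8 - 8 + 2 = -6*m^3 - 2*m^2 + 6*m + 2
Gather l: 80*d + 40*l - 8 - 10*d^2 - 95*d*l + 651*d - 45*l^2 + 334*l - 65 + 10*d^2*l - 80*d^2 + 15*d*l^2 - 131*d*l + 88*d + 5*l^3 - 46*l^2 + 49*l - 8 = -90*d^2 + 819*d + 5*l^3 + l^2*(15*d - 91) + l*(10*d^2 - 226*d + 423) - 81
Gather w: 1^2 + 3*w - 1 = 3*w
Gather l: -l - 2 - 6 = -l - 8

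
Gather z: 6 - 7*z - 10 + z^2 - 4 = z^2 - 7*z - 8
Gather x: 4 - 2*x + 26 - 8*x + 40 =70 - 10*x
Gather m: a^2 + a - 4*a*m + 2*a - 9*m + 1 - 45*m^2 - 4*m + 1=a^2 + 3*a - 45*m^2 + m*(-4*a - 13) + 2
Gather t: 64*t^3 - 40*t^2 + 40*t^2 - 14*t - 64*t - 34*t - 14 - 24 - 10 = 64*t^3 - 112*t - 48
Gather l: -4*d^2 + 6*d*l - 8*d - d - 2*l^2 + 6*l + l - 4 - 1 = -4*d^2 - 9*d - 2*l^2 + l*(6*d + 7) - 5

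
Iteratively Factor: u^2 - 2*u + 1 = (u - 1)*(u - 1)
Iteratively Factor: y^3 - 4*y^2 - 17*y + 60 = (y - 3)*(y^2 - y - 20) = (y - 5)*(y - 3)*(y + 4)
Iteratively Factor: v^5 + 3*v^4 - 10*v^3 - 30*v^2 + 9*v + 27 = (v + 3)*(v^4 - 10*v^2 + 9) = (v + 1)*(v + 3)*(v^3 - v^2 - 9*v + 9) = (v + 1)*(v + 3)^2*(v^2 - 4*v + 3) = (v - 1)*(v + 1)*(v + 3)^2*(v - 3)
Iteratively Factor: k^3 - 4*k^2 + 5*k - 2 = (k - 2)*(k^2 - 2*k + 1) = (k - 2)*(k - 1)*(k - 1)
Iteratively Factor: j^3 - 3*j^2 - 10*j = (j)*(j^2 - 3*j - 10) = j*(j - 5)*(j + 2)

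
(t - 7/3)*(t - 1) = t^2 - 10*t/3 + 7/3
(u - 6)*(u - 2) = u^2 - 8*u + 12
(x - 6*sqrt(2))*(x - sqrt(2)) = x^2 - 7*sqrt(2)*x + 12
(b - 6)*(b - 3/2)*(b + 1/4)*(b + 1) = b^4 - 25*b^3/4 - b^2/8 + 75*b/8 + 9/4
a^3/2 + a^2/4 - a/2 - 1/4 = (a/2 + 1/2)*(a - 1)*(a + 1/2)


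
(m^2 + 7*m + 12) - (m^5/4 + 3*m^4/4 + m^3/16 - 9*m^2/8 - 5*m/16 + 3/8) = -m^5/4 - 3*m^4/4 - m^3/16 + 17*m^2/8 + 117*m/16 + 93/8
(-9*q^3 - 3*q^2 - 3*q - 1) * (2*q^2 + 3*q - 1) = -18*q^5 - 33*q^4 - 6*q^3 - 8*q^2 + 1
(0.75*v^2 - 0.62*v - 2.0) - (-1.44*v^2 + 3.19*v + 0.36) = 2.19*v^2 - 3.81*v - 2.36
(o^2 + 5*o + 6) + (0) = o^2 + 5*o + 6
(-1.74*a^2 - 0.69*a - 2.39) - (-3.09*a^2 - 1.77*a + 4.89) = 1.35*a^2 + 1.08*a - 7.28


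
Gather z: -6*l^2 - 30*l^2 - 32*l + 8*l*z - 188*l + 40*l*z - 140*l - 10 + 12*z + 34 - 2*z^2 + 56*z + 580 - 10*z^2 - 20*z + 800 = -36*l^2 - 360*l - 12*z^2 + z*(48*l + 48) + 1404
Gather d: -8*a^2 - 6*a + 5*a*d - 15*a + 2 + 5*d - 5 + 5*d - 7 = -8*a^2 - 21*a + d*(5*a + 10) - 10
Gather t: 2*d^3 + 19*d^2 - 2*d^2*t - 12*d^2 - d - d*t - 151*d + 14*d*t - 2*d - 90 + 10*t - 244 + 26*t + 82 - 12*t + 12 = 2*d^3 + 7*d^2 - 154*d + t*(-2*d^2 + 13*d + 24) - 240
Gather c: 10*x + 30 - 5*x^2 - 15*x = -5*x^2 - 5*x + 30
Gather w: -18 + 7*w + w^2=w^2 + 7*w - 18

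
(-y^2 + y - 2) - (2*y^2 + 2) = -3*y^2 + y - 4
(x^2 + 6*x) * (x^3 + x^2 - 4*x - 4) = x^5 + 7*x^4 + 2*x^3 - 28*x^2 - 24*x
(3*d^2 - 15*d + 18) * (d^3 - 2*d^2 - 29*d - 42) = 3*d^5 - 21*d^4 - 39*d^3 + 273*d^2 + 108*d - 756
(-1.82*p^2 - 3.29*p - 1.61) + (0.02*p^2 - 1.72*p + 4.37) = -1.8*p^2 - 5.01*p + 2.76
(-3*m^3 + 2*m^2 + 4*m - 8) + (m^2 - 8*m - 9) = -3*m^3 + 3*m^2 - 4*m - 17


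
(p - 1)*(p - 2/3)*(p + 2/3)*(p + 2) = p^4 + p^3 - 22*p^2/9 - 4*p/9 + 8/9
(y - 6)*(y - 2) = y^2 - 8*y + 12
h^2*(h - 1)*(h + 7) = h^4 + 6*h^3 - 7*h^2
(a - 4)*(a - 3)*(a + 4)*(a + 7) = a^4 + 4*a^3 - 37*a^2 - 64*a + 336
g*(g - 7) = g^2 - 7*g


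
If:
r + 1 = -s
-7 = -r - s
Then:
No Solution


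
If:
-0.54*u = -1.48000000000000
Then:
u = 2.74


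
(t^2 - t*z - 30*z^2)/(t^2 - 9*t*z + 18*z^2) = (-t - 5*z)/(-t + 3*z)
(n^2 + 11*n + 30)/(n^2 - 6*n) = (n^2 + 11*n + 30)/(n*(n - 6))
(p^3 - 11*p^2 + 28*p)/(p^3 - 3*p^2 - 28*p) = (p - 4)/(p + 4)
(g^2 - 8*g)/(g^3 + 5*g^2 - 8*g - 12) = g*(g - 8)/(g^3 + 5*g^2 - 8*g - 12)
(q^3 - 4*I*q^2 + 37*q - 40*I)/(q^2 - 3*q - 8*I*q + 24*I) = (q^2 + 4*I*q + 5)/(q - 3)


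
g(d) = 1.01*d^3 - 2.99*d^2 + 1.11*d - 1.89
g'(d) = 3.03*d^2 - 5.98*d + 1.11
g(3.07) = 2.56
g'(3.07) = 11.31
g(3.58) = 10.10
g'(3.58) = 18.54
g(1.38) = -3.40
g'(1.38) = -1.37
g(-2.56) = -41.27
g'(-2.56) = 36.28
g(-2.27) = -31.63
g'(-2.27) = 30.30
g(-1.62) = -15.83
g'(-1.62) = 18.75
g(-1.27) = -10.19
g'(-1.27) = 13.59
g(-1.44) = -12.70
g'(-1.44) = 16.00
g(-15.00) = -4100.04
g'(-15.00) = 772.56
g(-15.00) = -4100.04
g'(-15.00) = 772.56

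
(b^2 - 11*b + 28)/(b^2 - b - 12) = (b - 7)/(b + 3)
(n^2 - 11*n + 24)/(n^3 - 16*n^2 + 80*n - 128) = (n - 3)/(n^2 - 8*n + 16)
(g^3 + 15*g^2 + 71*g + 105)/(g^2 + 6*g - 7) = (g^2 + 8*g + 15)/(g - 1)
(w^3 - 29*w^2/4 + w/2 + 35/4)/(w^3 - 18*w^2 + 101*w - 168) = (4*w^2 - w - 5)/(4*(w^2 - 11*w + 24))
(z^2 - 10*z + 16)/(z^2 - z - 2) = (z - 8)/(z + 1)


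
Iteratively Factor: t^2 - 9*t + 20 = (t - 5)*(t - 4)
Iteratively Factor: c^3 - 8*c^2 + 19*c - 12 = (c - 1)*(c^2 - 7*c + 12) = (c - 4)*(c - 1)*(c - 3)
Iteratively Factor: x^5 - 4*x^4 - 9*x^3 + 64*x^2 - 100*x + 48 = (x + 4)*(x^4 - 8*x^3 + 23*x^2 - 28*x + 12) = (x - 1)*(x + 4)*(x^3 - 7*x^2 + 16*x - 12) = (x - 2)*(x - 1)*(x + 4)*(x^2 - 5*x + 6) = (x - 2)^2*(x - 1)*(x + 4)*(x - 3)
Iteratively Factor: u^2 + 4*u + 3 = (u + 3)*(u + 1)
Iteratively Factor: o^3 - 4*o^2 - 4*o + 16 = (o - 4)*(o^2 - 4) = (o - 4)*(o - 2)*(o + 2)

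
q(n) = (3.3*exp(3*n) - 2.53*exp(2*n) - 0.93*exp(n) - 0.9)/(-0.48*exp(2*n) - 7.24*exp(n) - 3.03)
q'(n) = (0.96*exp(2*n) + 7.24*exp(n))*(3.3*exp(3*n) - 2.53*exp(2*n) - 0.93*exp(n) - 0.9)/(-0.48*exp(2*n) - 7.24*exp(n) - 3.03)^2 + (9.9*exp(3*n) - 5.06*exp(2*n) - 0.93*exp(n))/(-0.48*exp(2*n) - 7.24*exp(n) - 3.03)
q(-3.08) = 0.28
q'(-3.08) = -0.01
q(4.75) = -697.95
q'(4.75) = -783.75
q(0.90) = -1.29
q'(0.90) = -3.54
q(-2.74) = 0.28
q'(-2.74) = -0.01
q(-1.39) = 0.25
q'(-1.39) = -0.02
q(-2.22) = 0.27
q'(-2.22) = -0.02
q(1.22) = -2.88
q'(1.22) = -6.69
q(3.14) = -92.20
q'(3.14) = -132.94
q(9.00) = -55599.93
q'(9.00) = -55708.51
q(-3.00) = 0.28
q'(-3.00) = -0.01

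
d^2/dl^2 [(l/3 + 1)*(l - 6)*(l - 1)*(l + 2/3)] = 4*l^2 - 20*l/3 - 106/9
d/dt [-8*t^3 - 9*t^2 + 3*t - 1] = -24*t^2 - 18*t + 3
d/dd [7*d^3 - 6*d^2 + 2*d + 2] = 21*d^2 - 12*d + 2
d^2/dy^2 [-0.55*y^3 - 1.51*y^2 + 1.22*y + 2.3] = -3.3*y - 3.02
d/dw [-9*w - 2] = -9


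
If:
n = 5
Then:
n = 5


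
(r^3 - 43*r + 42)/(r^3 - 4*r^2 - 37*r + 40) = (r^2 + r - 42)/(r^2 - 3*r - 40)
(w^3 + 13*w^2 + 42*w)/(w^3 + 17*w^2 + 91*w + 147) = w*(w + 6)/(w^2 + 10*w + 21)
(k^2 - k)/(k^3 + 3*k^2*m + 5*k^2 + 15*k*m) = (k - 1)/(k^2 + 3*k*m + 5*k + 15*m)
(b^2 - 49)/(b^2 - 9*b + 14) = (b + 7)/(b - 2)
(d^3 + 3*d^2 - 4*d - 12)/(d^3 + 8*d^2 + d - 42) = (d + 2)/(d + 7)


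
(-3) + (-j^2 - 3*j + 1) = -j^2 - 3*j - 2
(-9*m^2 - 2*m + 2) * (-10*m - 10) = 90*m^3 + 110*m^2 - 20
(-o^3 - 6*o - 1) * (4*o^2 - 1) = -4*o^5 - 23*o^3 - 4*o^2 + 6*o + 1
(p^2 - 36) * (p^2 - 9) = p^4 - 45*p^2 + 324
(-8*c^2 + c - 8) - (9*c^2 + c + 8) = -17*c^2 - 16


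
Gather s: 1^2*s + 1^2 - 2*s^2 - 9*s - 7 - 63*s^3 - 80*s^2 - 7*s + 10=-63*s^3 - 82*s^2 - 15*s + 4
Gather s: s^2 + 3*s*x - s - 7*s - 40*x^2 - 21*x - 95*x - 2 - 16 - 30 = s^2 + s*(3*x - 8) - 40*x^2 - 116*x - 48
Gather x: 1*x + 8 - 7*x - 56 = -6*x - 48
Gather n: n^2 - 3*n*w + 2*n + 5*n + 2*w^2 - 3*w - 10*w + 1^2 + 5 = n^2 + n*(7 - 3*w) + 2*w^2 - 13*w + 6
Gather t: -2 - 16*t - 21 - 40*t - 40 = -56*t - 63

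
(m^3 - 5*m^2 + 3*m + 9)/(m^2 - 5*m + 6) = (m^2 - 2*m - 3)/(m - 2)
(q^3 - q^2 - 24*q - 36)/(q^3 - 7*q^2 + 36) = (q + 3)/(q - 3)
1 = 1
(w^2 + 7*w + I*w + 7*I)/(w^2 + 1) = (w + 7)/(w - I)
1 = 1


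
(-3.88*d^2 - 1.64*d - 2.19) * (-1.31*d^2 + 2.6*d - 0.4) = 5.0828*d^4 - 7.9396*d^3 + 0.1569*d^2 - 5.038*d + 0.876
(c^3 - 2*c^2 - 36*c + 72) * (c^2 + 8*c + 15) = c^5 + 6*c^4 - 37*c^3 - 246*c^2 + 36*c + 1080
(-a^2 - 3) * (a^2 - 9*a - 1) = -a^4 + 9*a^3 - 2*a^2 + 27*a + 3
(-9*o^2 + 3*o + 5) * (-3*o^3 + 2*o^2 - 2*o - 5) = 27*o^5 - 27*o^4 + 9*o^3 + 49*o^2 - 25*o - 25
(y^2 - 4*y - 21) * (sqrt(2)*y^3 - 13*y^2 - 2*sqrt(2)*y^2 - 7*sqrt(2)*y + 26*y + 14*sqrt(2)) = sqrt(2)*y^5 - 13*y^4 - 6*sqrt(2)*y^4 - 20*sqrt(2)*y^3 + 78*y^3 + 84*sqrt(2)*y^2 + 169*y^2 - 546*y + 91*sqrt(2)*y - 294*sqrt(2)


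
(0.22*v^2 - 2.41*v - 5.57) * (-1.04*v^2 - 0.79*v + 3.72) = -0.2288*v^4 + 2.3326*v^3 + 8.5151*v^2 - 4.5649*v - 20.7204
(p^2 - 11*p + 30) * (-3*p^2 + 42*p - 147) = -3*p^4 + 75*p^3 - 699*p^2 + 2877*p - 4410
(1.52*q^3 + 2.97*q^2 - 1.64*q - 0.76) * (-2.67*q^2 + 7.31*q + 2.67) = -4.0584*q^5 + 3.1813*q^4 + 30.1479*q^3 - 2.0293*q^2 - 9.9344*q - 2.0292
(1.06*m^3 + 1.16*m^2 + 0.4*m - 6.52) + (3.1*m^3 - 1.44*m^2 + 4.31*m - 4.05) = 4.16*m^3 - 0.28*m^2 + 4.71*m - 10.57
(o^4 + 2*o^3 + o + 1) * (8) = 8*o^4 + 16*o^3 + 8*o + 8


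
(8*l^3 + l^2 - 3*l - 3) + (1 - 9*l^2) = 8*l^3 - 8*l^2 - 3*l - 2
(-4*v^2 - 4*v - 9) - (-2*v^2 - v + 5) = -2*v^2 - 3*v - 14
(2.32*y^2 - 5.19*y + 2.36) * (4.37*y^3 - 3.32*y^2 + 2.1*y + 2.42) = 10.1384*y^5 - 30.3827*y^4 + 32.416*y^3 - 13.1198*y^2 - 7.6038*y + 5.7112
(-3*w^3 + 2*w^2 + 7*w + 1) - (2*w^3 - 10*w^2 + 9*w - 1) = -5*w^3 + 12*w^2 - 2*w + 2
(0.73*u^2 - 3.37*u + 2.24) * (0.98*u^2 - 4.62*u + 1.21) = 0.7154*u^4 - 6.6752*u^3 + 18.6479*u^2 - 14.4265*u + 2.7104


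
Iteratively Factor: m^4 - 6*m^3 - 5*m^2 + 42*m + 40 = (m - 4)*(m^3 - 2*m^2 - 13*m - 10) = (m - 4)*(m + 2)*(m^2 - 4*m - 5) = (m - 4)*(m + 1)*(m + 2)*(m - 5)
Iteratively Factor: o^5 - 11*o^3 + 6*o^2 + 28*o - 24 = (o - 2)*(o^4 + 2*o^3 - 7*o^2 - 8*o + 12) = (o - 2)*(o + 2)*(o^3 - 7*o + 6) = (o - 2)*(o + 2)*(o + 3)*(o^2 - 3*o + 2) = (o - 2)*(o - 1)*(o + 2)*(o + 3)*(o - 2)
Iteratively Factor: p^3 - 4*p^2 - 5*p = (p + 1)*(p^2 - 5*p) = p*(p + 1)*(p - 5)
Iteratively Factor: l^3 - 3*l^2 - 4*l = (l + 1)*(l^2 - 4*l) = (l - 4)*(l + 1)*(l)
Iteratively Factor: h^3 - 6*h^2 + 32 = (h - 4)*(h^2 - 2*h - 8) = (h - 4)*(h + 2)*(h - 4)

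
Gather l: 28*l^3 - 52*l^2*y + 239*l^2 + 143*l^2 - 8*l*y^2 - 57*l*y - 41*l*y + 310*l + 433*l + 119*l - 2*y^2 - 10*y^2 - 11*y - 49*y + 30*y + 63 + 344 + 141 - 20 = 28*l^3 + l^2*(382 - 52*y) + l*(-8*y^2 - 98*y + 862) - 12*y^2 - 30*y + 528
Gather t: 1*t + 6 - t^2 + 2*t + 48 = -t^2 + 3*t + 54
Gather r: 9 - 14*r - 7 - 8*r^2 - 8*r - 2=-8*r^2 - 22*r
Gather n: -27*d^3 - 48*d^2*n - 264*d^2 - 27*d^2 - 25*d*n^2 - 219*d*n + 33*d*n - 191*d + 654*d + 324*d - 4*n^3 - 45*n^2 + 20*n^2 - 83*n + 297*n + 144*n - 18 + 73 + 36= -27*d^3 - 291*d^2 + 787*d - 4*n^3 + n^2*(-25*d - 25) + n*(-48*d^2 - 186*d + 358) + 91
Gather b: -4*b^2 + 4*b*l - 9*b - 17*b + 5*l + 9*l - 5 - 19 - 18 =-4*b^2 + b*(4*l - 26) + 14*l - 42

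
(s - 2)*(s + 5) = s^2 + 3*s - 10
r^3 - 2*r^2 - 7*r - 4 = (r - 4)*(r + 1)^2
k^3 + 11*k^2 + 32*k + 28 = (k + 2)^2*(k + 7)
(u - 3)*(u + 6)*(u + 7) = u^3 + 10*u^2 + 3*u - 126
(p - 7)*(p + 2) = p^2 - 5*p - 14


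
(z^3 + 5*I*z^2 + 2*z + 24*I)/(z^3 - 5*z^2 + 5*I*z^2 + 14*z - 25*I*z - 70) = (z^2 + 7*I*z - 12)/(z^2 + z*(-5 + 7*I) - 35*I)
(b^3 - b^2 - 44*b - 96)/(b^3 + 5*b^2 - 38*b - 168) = (b^2 - 5*b - 24)/(b^2 + b - 42)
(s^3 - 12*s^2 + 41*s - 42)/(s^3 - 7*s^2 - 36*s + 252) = (s^2 - 5*s + 6)/(s^2 - 36)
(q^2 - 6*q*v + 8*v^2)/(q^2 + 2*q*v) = (q^2 - 6*q*v + 8*v^2)/(q*(q + 2*v))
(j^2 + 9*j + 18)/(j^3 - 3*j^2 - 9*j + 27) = (j + 6)/(j^2 - 6*j + 9)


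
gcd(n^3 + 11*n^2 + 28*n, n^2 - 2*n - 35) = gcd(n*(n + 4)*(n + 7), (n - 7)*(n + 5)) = 1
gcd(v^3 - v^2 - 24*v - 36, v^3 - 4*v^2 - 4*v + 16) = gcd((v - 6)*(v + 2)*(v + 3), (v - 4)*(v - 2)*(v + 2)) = v + 2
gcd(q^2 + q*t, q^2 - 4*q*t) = q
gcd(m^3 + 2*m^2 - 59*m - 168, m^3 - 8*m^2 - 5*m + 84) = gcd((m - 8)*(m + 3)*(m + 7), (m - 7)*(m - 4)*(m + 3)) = m + 3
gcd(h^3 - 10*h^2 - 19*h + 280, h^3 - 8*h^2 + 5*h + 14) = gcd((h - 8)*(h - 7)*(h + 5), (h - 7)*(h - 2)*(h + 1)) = h - 7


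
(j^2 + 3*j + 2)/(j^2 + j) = (j + 2)/j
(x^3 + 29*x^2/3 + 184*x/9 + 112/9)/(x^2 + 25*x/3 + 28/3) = x + 4/3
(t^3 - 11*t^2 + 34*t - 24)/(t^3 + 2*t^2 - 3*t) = (t^2 - 10*t + 24)/(t*(t + 3))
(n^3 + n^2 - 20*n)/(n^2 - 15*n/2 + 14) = 2*n*(n + 5)/(2*n - 7)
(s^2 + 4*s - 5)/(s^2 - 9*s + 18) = (s^2 + 4*s - 5)/(s^2 - 9*s + 18)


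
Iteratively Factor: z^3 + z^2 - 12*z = (z - 3)*(z^2 + 4*z) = z*(z - 3)*(z + 4)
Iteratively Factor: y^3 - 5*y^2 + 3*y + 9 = (y + 1)*(y^2 - 6*y + 9) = (y - 3)*(y + 1)*(y - 3)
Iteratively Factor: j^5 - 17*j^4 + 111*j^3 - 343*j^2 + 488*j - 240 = (j - 4)*(j^4 - 13*j^3 + 59*j^2 - 107*j + 60) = (j - 4)*(j - 3)*(j^3 - 10*j^2 + 29*j - 20) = (j - 4)^2*(j - 3)*(j^2 - 6*j + 5) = (j - 5)*(j - 4)^2*(j - 3)*(j - 1)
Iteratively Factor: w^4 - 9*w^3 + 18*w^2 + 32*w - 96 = (w - 4)*(w^3 - 5*w^2 - 2*w + 24) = (w - 4)*(w + 2)*(w^2 - 7*w + 12) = (w - 4)^2*(w + 2)*(w - 3)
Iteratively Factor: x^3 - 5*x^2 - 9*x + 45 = (x + 3)*(x^2 - 8*x + 15) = (x - 5)*(x + 3)*(x - 3)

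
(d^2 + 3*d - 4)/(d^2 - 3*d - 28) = (d - 1)/(d - 7)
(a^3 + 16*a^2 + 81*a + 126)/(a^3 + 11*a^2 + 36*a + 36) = (a + 7)/(a + 2)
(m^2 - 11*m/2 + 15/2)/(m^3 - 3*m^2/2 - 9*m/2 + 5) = (m - 3)/(m^2 + m - 2)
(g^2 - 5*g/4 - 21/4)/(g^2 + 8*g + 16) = (4*g^2 - 5*g - 21)/(4*(g^2 + 8*g + 16))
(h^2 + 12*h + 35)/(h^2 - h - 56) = (h + 5)/(h - 8)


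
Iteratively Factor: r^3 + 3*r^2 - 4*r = (r + 4)*(r^2 - r) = (r - 1)*(r + 4)*(r)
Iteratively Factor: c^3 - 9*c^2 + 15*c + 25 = (c - 5)*(c^2 - 4*c - 5) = (c - 5)*(c + 1)*(c - 5)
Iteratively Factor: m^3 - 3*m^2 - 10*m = (m)*(m^2 - 3*m - 10) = m*(m + 2)*(m - 5)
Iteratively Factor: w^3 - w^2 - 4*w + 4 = (w - 2)*(w^2 + w - 2) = (w - 2)*(w - 1)*(w + 2)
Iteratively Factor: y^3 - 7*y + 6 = (y + 3)*(y^2 - 3*y + 2) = (y - 1)*(y + 3)*(y - 2)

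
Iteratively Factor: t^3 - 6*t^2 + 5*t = (t - 5)*(t^2 - t) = t*(t - 5)*(t - 1)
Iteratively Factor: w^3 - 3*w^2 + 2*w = (w - 2)*(w^2 - w) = (w - 2)*(w - 1)*(w)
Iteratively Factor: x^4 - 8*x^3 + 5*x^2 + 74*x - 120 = (x + 3)*(x^3 - 11*x^2 + 38*x - 40) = (x - 2)*(x + 3)*(x^2 - 9*x + 20) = (x - 5)*(x - 2)*(x + 3)*(x - 4)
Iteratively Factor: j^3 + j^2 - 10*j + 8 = (j - 2)*(j^2 + 3*j - 4) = (j - 2)*(j - 1)*(j + 4)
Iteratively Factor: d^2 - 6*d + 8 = (d - 4)*(d - 2)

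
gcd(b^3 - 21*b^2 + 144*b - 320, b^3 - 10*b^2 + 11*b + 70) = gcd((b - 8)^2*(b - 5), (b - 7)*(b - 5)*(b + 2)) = b - 5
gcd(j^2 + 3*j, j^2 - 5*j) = j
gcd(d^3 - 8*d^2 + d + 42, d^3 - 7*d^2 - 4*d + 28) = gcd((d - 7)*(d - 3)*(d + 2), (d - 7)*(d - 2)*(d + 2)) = d^2 - 5*d - 14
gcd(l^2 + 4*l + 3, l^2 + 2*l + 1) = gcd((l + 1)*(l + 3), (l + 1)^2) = l + 1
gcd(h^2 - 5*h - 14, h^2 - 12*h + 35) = h - 7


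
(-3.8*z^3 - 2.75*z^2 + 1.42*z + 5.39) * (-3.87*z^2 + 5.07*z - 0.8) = 14.706*z^5 - 8.6235*z^4 - 16.3979*z^3 - 11.4599*z^2 + 26.1913*z - 4.312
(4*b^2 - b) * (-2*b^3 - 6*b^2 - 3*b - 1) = -8*b^5 - 22*b^4 - 6*b^3 - b^2 + b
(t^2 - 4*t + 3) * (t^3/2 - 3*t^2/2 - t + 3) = t^5/2 - 7*t^4/2 + 13*t^3/2 + 5*t^2/2 - 15*t + 9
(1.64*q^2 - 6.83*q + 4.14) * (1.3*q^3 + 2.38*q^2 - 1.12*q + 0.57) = 2.132*q^5 - 4.9758*q^4 - 12.7102*q^3 + 18.4376*q^2 - 8.5299*q + 2.3598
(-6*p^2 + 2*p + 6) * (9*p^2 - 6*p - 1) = -54*p^4 + 54*p^3 + 48*p^2 - 38*p - 6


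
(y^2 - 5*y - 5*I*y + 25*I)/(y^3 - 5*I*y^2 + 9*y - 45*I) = (y - 5)/(y^2 + 9)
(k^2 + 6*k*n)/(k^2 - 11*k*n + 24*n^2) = k*(k + 6*n)/(k^2 - 11*k*n + 24*n^2)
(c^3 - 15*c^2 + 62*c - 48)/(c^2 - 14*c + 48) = c - 1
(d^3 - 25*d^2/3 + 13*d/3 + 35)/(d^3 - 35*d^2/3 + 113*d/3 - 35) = (3*d + 5)/(3*d - 5)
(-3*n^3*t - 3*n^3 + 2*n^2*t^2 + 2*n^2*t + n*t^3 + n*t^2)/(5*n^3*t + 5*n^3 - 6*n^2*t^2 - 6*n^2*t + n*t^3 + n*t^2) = (3*n + t)/(-5*n + t)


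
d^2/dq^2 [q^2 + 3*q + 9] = 2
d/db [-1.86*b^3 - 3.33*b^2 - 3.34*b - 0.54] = -5.58*b^2 - 6.66*b - 3.34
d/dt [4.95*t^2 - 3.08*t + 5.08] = 9.9*t - 3.08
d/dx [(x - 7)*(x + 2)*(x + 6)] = 3*x^2 + 2*x - 44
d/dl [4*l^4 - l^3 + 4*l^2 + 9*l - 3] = 16*l^3 - 3*l^2 + 8*l + 9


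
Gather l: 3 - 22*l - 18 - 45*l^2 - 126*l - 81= -45*l^2 - 148*l - 96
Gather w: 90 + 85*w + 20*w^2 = 20*w^2 + 85*w + 90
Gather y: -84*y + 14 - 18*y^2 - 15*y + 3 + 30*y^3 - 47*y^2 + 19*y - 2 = 30*y^3 - 65*y^2 - 80*y + 15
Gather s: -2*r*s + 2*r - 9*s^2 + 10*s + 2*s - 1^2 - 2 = 2*r - 9*s^2 + s*(12 - 2*r) - 3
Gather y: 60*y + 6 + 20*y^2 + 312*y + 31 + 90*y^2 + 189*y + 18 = 110*y^2 + 561*y + 55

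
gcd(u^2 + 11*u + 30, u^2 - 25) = u + 5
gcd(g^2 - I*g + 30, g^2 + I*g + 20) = g + 5*I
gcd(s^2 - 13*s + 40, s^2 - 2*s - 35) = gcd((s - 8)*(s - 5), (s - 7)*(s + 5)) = 1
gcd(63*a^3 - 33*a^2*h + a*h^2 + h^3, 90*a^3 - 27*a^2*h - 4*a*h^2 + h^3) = 3*a - h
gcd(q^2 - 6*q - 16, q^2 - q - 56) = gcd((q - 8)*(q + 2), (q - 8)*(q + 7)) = q - 8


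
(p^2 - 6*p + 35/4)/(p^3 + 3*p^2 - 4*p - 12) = (p^2 - 6*p + 35/4)/(p^3 + 3*p^2 - 4*p - 12)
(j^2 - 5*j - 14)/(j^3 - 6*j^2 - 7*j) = (j + 2)/(j*(j + 1))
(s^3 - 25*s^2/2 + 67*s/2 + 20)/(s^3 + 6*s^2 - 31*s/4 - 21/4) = 2*(s^2 - 13*s + 40)/(2*s^2 + 11*s - 21)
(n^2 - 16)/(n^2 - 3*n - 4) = (n + 4)/(n + 1)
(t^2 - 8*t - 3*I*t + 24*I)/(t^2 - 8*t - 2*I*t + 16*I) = (t - 3*I)/(t - 2*I)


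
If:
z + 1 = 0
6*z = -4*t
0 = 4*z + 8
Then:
No Solution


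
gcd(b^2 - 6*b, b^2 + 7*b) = b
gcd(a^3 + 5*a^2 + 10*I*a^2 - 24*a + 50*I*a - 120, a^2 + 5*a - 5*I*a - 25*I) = a + 5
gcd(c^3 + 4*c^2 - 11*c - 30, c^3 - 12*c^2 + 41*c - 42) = c - 3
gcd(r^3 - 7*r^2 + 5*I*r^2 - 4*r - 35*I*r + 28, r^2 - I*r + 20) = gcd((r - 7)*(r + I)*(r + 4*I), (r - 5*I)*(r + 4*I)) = r + 4*I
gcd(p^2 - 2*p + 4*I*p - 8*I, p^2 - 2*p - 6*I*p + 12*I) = p - 2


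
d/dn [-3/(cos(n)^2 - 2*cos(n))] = 6*(sin(n)/cos(n)^2 - tan(n))/(cos(n) - 2)^2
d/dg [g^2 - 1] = 2*g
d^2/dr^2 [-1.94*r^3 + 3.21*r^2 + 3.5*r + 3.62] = 6.42 - 11.64*r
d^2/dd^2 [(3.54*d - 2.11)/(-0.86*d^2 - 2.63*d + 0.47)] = (-(1.72*d + 2.63)*(3.44*d + 5.26)*(3.54*d - 2.11) + (18.2664*d + 14.9912)*(0.86*d^2 + 2.63*d - 0.47))/(0.86*d^2 + 2.63*d - 0.47)^3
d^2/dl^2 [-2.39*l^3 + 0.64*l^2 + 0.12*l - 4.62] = 1.28 - 14.34*l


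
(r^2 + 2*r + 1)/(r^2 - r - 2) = (r + 1)/(r - 2)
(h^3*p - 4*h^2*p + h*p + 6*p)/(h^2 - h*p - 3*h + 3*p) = p*(-h^2 + h + 2)/(-h + p)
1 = 1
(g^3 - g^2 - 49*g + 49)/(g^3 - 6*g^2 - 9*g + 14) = (g + 7)/(g + 2)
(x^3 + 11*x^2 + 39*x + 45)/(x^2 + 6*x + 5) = (x^2 + 6*x + 9)/(x + 1)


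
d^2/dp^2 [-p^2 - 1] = -2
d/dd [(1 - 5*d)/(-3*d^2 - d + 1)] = (15*d^2 + 5*d - (5*d - 1)*(6*d + 1) - 5)/(3*d^2 + d - 1)^2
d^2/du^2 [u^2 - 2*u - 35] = 2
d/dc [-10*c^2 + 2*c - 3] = 2 - 20*c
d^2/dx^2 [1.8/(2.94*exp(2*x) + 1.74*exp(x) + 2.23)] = (1.8*(5.88*exp(x) + 1.74)*(11.76*exp(x) + 3.48)*exp(x) - (21.168*exp(x) + 3.132)*(2.94*exp(2*x) + 1.74*exp(x) + 2.23))*exp(x)/(2.94*exp(2*x) + 1.74*exp(x) + 2.23)^3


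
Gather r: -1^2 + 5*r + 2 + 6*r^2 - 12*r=6*r^2 - 7*r + 1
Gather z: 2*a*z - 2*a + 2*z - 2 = -2*a + z*(2*a + 2) - 2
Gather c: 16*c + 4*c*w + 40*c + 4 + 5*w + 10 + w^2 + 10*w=c*(4*w + 56) + w^2 + 15*w + 14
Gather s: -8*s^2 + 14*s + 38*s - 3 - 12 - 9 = -8*s^2 + 52*s - 24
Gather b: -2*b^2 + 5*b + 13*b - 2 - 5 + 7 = -2*b^2 + 18*b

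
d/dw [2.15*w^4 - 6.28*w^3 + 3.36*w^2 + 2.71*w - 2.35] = 8.6*w^3 - 18.84*w^2 + 6.72*w + 2.71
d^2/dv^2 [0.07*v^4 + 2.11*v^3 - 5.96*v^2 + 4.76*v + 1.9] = 0.84*v^2 + 12.66*v - 11.92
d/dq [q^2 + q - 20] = 2*q + 1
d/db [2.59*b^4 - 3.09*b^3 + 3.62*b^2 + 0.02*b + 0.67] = 10.36*b^3 - 9.27*b^2 + 7.24*b + 0.02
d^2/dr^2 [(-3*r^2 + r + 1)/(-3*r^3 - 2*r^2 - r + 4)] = 2*(27*r^6 - 27*r^5 - 99*r^4 + 197*r^3 - 21*r^2 - 66*r + 35)/(27*r^9 + 54*r^8 + 63*r^7 - 64*r^6 - 123*r^5 - 114*r^4 + 97*r^3 + 84*r^2 + 48*r - 64)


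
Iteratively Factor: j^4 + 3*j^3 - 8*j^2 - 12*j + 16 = (j + 2)*(j^3 + j^2 - 10*j + 8) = (j + 2)*(j + 4)*(j^2 - 3*j + 2) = (j - 2)*(j + 2)*(j + 4)*(j - 1)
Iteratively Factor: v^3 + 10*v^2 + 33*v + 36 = (v + 3)*(v^2 + 7*v + 12) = (v + 3)^2*(v + 4)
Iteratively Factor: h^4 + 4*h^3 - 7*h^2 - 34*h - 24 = (h + 4)*(h^3 - 7*h - 6) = (h - 3)*(h + 4)*(h^2 + 3*h + 2) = (h - 3)*(h + 2)*(h + 4)*(h + 1)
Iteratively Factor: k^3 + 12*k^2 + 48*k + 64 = (k + 4)*(k^2 + 8*k + 16) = (k + 4)^2*(k + 4)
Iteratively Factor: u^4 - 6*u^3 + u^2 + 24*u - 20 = (u + 2)*(u^3 - 8*u^2 + 17*u - 10) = (u - 1)*(u + 2)*(u^2 - 7*u + 10) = (u - 2)*(u - 1)*(u + 2)*(u - 5)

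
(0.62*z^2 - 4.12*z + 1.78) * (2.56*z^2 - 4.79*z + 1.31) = 1.5872*z^4 - 13.517*z^3 + 25.1038*z^2 - 13.9234*z + 2.3318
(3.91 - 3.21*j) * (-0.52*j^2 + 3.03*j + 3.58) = 1.6692*j^3 - 11.7595*j^2 + 0.355499999999999*j + 13.9978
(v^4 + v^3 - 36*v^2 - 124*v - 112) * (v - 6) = v^5 - 5*v^4 - 42*v^3 + 92*v^2 + 632*v + 672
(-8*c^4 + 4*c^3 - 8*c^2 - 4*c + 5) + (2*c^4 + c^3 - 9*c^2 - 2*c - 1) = -6*c^4 + 5*c^3 - 17*c^2 - 6*c + 4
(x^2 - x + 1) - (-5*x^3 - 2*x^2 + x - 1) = 5*x^3 + 3*x^2 - 2*x + 2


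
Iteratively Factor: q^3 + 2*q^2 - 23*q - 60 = (q + 4)*(q^2 - 2*q - 15) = (q - 5)*(q + 4)*(q + 3)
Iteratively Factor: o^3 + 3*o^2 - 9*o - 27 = (o + 3)*(o^2 - 9) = (o + 3)^2*(o - 3)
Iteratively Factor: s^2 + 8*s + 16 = (s + 4)*(s + 4)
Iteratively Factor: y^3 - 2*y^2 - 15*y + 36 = (y + 4)*(y^2 - 6*y + 9) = (y - 3)*(y + 4)*(y - 3)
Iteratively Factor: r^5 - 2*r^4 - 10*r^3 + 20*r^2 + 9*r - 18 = (r - 2)*(r^4 - 10*r^2 + 9) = (r - 2)*(r + 1)*(r^3 - r^2 - 9*r + 9) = (r - 2)*(r - 1)*(r + 1)*(r^2 - 9) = (r - 3)*(r - 2)*(r - 1)*(r + 1)*(r + 3)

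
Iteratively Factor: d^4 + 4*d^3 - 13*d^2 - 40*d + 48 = (d - 1)*(d^3 + 5*d^2 - 8*d - 48) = (d - 1)*(d + 4)*(d^2 + d - 12) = (d - 1)*(d + 4)^2*(d - 3)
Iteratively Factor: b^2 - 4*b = (b)*(b - 4)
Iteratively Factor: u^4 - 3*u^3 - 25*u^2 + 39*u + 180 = (u + 3)*(u^3 - 6*u^2 - 7*u + 60) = (u - 5)*(u + 3)*(u^2 - u - 12) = (u - 5)*(u - 4)*(u + 3)*(u + 3)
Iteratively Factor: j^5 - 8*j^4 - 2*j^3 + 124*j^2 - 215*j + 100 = (j - 5)*(j^4 - 3*j^3 - 17*j^2 + 39*j - 20) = (j - 5)*(j - 1)*(j^3 - 2*j^2 - 19*j + 20) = (j - 5)*(j - 1)*(j + 4)*(j^2 - 6*j + 5) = (j - 5)^2*(j - 1)*(j + 4)*(j - 1)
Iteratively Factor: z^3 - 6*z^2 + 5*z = (z - 1)*(z^2 - 5*z) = z*(z - 1)*(z - 5)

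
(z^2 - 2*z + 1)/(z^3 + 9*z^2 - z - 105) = (z^2 - 2*z + 1)/(z^3 + 9*z^2 - z - 105)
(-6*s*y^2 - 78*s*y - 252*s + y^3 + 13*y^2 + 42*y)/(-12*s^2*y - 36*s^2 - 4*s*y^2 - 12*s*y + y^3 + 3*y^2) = (y^2 + 13*y + 42)/(2*s*y + 6*s + y^2 + 3*y)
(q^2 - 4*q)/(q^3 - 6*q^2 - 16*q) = (4 - q)/(-q^2 + 6*q + 16)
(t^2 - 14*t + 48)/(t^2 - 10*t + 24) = (t - 8)/(t - 4)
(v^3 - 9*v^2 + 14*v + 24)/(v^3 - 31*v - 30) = (v - 4)/(v + 5)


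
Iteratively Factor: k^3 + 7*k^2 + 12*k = (k + 3)*(k^2 + 4*k) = k*(k + 3)*(k + 4)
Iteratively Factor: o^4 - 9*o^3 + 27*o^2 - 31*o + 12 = (o - 4)*(o^3 - 5*o^2 + 7*o - 3) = (o - 4)*(o - 1)*(o^2 - 4*o + 3) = (o - 4)*(o - 3)*(o - 1)*(o - 1)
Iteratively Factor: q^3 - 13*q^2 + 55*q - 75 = (q - 5)*(q^2 - 8*q + 15) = (q - 5)^2*(q - 3)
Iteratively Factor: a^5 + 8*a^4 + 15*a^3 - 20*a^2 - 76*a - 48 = (a + 3)*(a^4 + 5*a^3 - 20*a - 16) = (a + 1)*(a + 3)*(a^3 + 4*a^2 - 4*a - 16) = (a + 1)*(a + 3)*(a + 4)*(a^2 - 4) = (a - 2)*(a + 1)*(a + 3)*(a + 4)*(a + 2)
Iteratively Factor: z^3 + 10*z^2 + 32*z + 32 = (z + 4)*(z^2 + 6*z + 8) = (z + 4)^2*(z + 2)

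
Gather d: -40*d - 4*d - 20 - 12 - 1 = -44*d - 33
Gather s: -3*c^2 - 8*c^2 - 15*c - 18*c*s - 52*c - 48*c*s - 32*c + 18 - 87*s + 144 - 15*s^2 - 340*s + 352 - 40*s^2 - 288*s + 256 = -11*c^2 - 99*c - 55*s^2 + s*(-66*c - 715) + 770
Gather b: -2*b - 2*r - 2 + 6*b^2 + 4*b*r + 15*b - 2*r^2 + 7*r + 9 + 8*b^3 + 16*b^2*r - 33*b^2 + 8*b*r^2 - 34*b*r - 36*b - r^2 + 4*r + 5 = 8*b^3 + b^2*(16*r - 27) + b*(8*r^2 - 30*r - 23) - 3*r^2 + 9*r + 12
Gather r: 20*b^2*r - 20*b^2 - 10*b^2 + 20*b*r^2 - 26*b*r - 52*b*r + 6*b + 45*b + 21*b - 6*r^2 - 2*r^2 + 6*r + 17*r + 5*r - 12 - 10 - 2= -30*b^2 + 72*b + r^2*(20*b - 8) + r*(20*b^2 - 78*b + 28) - 24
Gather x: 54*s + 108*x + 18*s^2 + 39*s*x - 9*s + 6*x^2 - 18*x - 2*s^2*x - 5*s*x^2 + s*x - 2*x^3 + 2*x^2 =18*s^2 + 45*s - 2*x^3 + x^2*(8 - 5*s) + x*(-2*s^2 + 40*s + 90)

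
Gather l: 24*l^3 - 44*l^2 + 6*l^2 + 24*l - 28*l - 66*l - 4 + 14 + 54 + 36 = 24*l^3 - 38*l^2 - 70*l + 100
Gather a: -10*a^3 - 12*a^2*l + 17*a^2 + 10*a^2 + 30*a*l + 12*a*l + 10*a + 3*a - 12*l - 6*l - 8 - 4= -10*a^3 + a^2*(27 - 12*l) + a*(42*l + 13) - 18*l - 12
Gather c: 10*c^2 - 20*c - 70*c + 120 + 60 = 10*c^2 - 90*c + 180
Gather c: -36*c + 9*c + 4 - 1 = 3 - 27*c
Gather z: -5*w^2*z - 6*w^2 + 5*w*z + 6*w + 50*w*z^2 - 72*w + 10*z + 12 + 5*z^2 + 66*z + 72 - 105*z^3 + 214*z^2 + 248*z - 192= -6*w^2 - 66*w - 105*z^3 + z^2*(50*w + 219) + z*(-5*w^2 + 5*w + 324) - 108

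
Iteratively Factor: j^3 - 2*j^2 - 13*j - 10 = (j + 1)*(j^2 - 3*j - 10) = (j - 5)*(j + 1)*(j + 2)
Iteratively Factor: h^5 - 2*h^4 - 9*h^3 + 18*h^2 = (h - 2)*(h^4 - 9*h^2) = (h - 3)*(h - 2)*(h^3 + 3*h^2) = h*(h - 3)*(h - 2)*(h^2 + 3*h) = h*(h - 3)*(h - 2)*(h + 3)*(h)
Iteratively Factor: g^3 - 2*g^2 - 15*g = (g - 5)*(g^2 + 3*g) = (g - 5)*(g + 3)*(g)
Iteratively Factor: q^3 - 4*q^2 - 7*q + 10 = (q - 5)*(q^2 + q - 2) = (q - 5)*(q + 2)*(q - 1)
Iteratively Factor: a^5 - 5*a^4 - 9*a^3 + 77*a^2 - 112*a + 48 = (a - 1)*(a^4 - 4*a^3 - 13*a^2 + 64*a - 48) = (a - 4)*(a - 1)*(a^3 - 13*a + 12) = (a - 4)*(a - 1)^2*(a^2 + a - 12) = (a - 4)*(a - 3)*(a - 1)^2*(a + 4)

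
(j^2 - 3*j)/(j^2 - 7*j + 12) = j/(j - 4)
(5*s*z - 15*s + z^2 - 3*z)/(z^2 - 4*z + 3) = (5*s + z)/(z - 1)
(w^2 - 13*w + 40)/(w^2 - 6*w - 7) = (-w^2 + 13*w - 40)/(-w^2 + 6*w + 7)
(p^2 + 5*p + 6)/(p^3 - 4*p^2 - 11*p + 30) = (p + 2)/(p^2 - 7*p + 10)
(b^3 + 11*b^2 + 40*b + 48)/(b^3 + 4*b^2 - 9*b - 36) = (b + 4)/(b - 3)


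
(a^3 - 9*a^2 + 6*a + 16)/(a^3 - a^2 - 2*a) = (a - 8)/a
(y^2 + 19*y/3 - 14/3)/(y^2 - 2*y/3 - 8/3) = (-3*y^2 - 19*y + 14)/(-3*y^2 + 2*y + 8)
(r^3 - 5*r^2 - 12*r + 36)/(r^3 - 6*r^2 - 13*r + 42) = (r - 6)/(r - 7)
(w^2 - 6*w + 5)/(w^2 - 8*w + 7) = (w - 5)/(w - 7)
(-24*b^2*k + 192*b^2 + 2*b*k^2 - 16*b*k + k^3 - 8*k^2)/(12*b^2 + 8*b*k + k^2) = (-4*b*k + 32*b + k^2 - 8*k)/(2*b + k)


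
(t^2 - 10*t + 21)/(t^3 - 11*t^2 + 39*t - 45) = (t - 7)/(t^2 - 8*t + 15)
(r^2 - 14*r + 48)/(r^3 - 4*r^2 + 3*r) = (r^2 - 14*r + 48)/(r*(r^2 - 4*r + 3))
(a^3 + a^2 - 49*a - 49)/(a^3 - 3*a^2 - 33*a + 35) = (a^2 + 8*a + 7)/(a^2 + 4*a - 5)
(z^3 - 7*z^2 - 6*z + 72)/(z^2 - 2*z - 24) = (z^2 - z - 12)/(z + 4)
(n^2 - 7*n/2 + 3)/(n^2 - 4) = (n - 3/2)/(n + 2)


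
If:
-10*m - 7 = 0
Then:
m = -7/10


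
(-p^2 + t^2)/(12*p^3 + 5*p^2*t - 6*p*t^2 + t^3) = (-p + t)/(12*p^2 - 7*p*t + t^2)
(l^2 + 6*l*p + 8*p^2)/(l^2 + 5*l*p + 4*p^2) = (l + 2*p)/(l + p)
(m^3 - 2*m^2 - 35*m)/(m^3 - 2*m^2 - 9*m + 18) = m*(m^2 - 2*m - 35)/(m^3 - 2*m^2 - 9*m + 18)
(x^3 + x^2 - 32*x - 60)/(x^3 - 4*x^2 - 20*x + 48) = (x^2 + 7*x + 10)/(x^2 + 2*x - 8)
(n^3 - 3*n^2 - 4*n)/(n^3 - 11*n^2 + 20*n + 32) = n/(n - 8)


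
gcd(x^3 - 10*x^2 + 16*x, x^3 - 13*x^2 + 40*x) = x^2 - 8*x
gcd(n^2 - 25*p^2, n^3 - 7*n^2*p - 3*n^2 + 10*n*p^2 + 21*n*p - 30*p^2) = -n + 5*p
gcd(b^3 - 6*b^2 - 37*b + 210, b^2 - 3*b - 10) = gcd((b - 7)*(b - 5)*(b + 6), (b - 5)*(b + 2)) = b - 5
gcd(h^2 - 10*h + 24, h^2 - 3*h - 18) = h - 6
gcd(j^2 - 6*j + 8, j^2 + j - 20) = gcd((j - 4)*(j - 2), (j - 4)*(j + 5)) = j - 4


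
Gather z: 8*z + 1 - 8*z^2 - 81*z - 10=-8*z^2 - 73*z - 9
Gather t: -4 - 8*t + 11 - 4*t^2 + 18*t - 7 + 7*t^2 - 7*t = 3*t^2 + 3*t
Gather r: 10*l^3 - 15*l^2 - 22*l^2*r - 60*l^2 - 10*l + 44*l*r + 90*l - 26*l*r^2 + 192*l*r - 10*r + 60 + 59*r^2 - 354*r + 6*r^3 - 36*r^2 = 10*l^3 - 75*l^2 + 80*l + 6*r^3 + r^2*(23 - 26*l) + r*(-22*l^2 + 236*l - 364) + 60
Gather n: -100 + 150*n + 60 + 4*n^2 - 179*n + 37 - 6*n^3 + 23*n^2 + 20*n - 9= -6*n^3 + 27*n^2 - 9*n - 12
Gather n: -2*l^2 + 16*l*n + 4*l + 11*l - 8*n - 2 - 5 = -2*l^2 + 15*l + n*(16*l - 8) - 7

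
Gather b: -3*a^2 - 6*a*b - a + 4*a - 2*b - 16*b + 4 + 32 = -3*a^2 + 3*a + b*(-6*a - 18) + 36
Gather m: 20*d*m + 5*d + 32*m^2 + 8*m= 5*d + 32*m^2 + m*(20*d + 8)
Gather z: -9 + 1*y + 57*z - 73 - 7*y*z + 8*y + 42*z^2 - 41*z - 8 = 9*y + 42*z^2 + z*(16 - 7*y) - 90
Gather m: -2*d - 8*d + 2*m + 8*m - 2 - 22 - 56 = -10*d + 10*m - 80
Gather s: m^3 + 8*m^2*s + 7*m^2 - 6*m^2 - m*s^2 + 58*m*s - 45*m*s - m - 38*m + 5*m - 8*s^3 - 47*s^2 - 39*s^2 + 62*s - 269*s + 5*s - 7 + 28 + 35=m^3 + m^2 - 34*m - 8*s^3 + s^2*(-m - 86) + s*(8*m^2 + 13*m - 202) + 56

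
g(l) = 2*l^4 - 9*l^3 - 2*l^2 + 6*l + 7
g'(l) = 8*l^3 - 27*l^2 - 4*l + 6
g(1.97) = -27.63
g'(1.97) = -45.50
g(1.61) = -12.65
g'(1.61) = -37.04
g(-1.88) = 73.44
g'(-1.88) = -135.07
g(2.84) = -68.14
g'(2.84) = -39.88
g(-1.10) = 12.89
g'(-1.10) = -32.92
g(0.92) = 5.25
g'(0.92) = -14.30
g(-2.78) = 287.68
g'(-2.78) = -363.43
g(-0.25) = 5.52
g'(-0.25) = 5.19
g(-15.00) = 131092.00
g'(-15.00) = -33009.00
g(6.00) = 619.00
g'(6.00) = 738.00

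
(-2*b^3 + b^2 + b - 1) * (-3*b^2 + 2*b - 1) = 6*b^5 - 7*b^4 + b^3 + 4*b^2 - 3*b + 1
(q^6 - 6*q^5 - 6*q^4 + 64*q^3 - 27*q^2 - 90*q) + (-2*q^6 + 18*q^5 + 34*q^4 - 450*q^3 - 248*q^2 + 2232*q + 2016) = -q^6 + 12*q^5 + 28*q^4 - 386*q^3 - 275*q^2 + 2142*q + 2016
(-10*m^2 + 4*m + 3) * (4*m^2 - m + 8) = -40*m^4 + 26*m^3 - 72*m^2 + 29*m + 24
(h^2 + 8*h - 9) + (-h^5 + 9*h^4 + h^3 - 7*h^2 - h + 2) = -h^5 + 9*h^4 + h^3 - 6*h^2 + 7*h - 7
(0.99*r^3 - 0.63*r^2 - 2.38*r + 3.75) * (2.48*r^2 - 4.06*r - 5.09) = 2.4552*r^5 - 5.5818*r^4 - 8.3837*r^3 + 22.1695*r^2 - 3.1108*r - 19.0875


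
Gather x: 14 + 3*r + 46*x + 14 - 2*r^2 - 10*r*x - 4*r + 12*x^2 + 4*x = -2*r^2 - r + 12*x^2 + x*(50 - 10*r) + 28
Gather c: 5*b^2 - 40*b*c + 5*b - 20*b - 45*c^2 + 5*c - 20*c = 5*b^2 - 15*b - 45*c^2 + c*(-40*b - 15)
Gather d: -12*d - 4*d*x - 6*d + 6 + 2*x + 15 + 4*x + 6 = d*(-4*x - 18) + 6*x + 27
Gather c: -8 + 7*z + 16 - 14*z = 8 - 7*z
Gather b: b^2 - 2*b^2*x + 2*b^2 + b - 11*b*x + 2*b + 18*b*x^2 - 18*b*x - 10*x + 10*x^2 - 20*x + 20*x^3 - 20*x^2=b^2*(3 - 2*x) + b*(18*x^2 - 29*x + 3) + 20*x^3 - 10*x^2 - 30*x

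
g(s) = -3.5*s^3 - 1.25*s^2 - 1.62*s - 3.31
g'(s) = -10.5*s^2 - 2.5*s - 1.62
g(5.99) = -810.09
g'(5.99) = -393.34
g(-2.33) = 37.95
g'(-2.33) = -52.80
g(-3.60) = 149.62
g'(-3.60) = -128.70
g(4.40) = -332.78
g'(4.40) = -215.90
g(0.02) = -3.34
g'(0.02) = -1.67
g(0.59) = -5.42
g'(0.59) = -6.75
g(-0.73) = -1.43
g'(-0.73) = -5.39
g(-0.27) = -2.89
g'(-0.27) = -1.71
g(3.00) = -113.92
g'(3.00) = -103.62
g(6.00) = -814.03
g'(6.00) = -394.62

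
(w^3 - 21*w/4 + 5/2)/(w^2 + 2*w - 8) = (w^2 + 2*w - 5/4)/(w + 4)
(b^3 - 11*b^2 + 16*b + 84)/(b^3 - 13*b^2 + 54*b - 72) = (b^2 - 5*b - 14)/(b^2 - 7*b + 12)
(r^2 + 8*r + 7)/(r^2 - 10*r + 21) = (r^2 + 8*r + 7)/(r^2 - 10*r + 21)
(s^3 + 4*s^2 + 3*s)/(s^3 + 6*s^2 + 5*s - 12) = s*(s + 1)/(s^2 + 3*s - 4)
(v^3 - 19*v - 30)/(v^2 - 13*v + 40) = (v^2 + 5*v + 6)/(v - 8)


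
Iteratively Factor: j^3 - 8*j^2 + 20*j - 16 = (j - 4)*(j^2 - 4*j + 4) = (j - 4)*(j - 2)*(j - 2)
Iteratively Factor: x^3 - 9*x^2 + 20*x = (x)*(x^2 - 9*x + 20) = x*(x - 5)*(x - 4)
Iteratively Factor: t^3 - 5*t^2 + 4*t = (t)*(t^2 - 5*t + 4) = t*(t - 1)*(t - 4)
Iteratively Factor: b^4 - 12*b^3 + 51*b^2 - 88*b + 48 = (b - 1)*(b^3 - 11*b^2 + 40*b - 48) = (b - 3)*(b - 1)*(b^2 - 8*b + 16) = (b - 4)*(b - 3)*(b - 1)*(b - 4)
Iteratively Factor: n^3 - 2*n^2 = (n)*(n^2 - 2*n) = n^2*(n - 2)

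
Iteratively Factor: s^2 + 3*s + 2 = (s + 1)*(s + 2)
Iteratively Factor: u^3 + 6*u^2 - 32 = (u + 4)*(u^2 + 2*u - 8) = (u + 4)^2*(u - 2)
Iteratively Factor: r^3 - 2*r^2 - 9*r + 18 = (r - 3)*(r^2 + r - 6) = (r - 3)*(r - 2)*(r + 3)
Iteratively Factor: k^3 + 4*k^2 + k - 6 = (k + 3)*(k^2 + k - 2) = (k - 1)*(k + 3)*(k + 2)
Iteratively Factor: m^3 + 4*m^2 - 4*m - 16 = (m + 4)*(m^2 - 4) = (m - 2)*(m + 4)*(m + 2)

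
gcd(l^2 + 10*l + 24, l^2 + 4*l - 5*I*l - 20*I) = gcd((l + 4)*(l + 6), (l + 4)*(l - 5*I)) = l + 4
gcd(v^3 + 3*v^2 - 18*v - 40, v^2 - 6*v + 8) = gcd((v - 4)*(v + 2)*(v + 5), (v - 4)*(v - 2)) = v - 4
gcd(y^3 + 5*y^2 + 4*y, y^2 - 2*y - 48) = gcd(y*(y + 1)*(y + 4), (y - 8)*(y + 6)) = 1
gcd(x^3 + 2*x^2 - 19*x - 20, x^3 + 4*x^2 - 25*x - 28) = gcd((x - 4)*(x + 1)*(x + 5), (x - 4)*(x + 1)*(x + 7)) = x^2 - 3*x - 4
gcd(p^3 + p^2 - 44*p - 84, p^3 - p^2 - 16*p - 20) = p + 2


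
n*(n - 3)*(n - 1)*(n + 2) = n^4 - 2*n^3 - 5*n^2 + 6*n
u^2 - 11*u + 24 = (u - 8)*(u - 3)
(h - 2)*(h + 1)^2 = h^3 - 3*h - 2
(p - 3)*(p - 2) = p^2 - 5*p + 6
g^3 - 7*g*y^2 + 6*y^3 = (g - 2*y)*(g - y)*(g + 3*y)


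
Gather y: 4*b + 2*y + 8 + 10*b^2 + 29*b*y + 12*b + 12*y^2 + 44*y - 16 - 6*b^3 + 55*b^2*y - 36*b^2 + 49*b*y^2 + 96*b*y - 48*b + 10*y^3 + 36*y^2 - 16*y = -6*b^3 - 26*b^2 - 32*b + 10*y^3 + y^2*(49*b + 48) + y*(55*b^2 + 125*b + 30) - 8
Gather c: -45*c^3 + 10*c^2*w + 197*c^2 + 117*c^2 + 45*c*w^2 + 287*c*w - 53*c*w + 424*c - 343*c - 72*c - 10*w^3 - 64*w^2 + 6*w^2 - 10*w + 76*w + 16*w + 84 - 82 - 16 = -45*c^3 + c^2*(10*w + 314) + c*(45*w^2 + 234*w + 9) - 10*w^3 - 58*w^2 + 82*w - 14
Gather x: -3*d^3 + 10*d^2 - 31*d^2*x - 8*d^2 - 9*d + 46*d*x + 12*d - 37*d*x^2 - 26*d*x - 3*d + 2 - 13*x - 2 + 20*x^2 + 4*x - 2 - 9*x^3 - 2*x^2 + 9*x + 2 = -3*d^3 + 2*d^2 - 9*x^3 + x^2*(18 - 37*d) + x*(-31*d^2 + 20*d)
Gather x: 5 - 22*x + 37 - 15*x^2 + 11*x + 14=-15*x^2 - 11*x + 56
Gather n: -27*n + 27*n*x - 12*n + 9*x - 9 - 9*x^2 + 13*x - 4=n*(27*x - 39) - 9*x^2 + 22*x - 13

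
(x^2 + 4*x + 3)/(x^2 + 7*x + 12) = (x + 1)/(x + 4)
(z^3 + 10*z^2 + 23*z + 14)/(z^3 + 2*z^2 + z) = (z^2 + 9*z + 14)/(z*(z + 1))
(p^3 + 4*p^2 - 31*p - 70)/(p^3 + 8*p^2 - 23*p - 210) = (p + 2)/(p + 6)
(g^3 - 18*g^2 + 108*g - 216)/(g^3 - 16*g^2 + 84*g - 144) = (g - 6)/(g - 4)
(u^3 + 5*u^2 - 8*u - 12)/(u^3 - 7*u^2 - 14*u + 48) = (u^2 + 7*u + 6)/(u^2 - 5*u - 24)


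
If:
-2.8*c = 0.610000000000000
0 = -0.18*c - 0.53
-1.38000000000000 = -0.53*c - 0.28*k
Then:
No Solution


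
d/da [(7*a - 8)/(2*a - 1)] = 9/(2*a - 1)^2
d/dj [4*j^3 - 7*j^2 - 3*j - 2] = 12*j^2 - 14*j - 3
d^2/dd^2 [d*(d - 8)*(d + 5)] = 6*d - 6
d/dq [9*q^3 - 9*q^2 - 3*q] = 27*q^2 - 18*q - 3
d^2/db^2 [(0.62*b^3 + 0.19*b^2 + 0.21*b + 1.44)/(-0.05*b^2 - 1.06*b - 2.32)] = (-1.73472347597681e-18*b^5 - 1.230334*b^3 - 9.037584*b^2 - 20.334288*b - 3.914336)/(0.000125*b^6 + 0.00795*b^5 + 0.18594*b^4 + 1.928776*b^3 + 8.627616*b^2 + 17.116032*b + 12.487168)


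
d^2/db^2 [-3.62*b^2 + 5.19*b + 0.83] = -7.24000000000000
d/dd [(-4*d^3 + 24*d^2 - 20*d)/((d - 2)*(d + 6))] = 4*(-d^4 - 8*d^3 + 65*d^2 - 144*d + 60)/(d^4 + 8*d^3 - 8*d^2 - 96*d + 144)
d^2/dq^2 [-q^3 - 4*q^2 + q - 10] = -6*q - 8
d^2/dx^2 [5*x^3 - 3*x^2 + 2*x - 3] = 30*x - 6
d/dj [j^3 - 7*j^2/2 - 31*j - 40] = 3*j^2 - 7*j - 31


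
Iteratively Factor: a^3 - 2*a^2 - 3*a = (a)*(a^2 - 2*a - 3) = a*(a + 1)*(a - 3)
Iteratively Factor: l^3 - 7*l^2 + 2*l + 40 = (l + 2)*(l^2 - 9*l + 20) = (l - 4)*(l + 2)*(l - 5)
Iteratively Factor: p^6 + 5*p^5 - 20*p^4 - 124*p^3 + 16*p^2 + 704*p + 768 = (p + 4)*(p^5 + p^4 - 24*p^3 - 28*p^2 + 128*p + 192) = (p + 2)*(p + 4)*(p^4 - p^3 - 22*p^2 + 16*p + 96) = (p - 4)*(p + 2)*(p + 4)*(p^3 + 3*p^2 - 10*p - 24) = (p - 4)*(p + 2)*(p + 4)^2*(p^2 - p - 6) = (p - 4)*(p - 3)*(p + 2)*(p + 4)^2*(p + 2)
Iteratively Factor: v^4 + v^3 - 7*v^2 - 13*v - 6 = (v + 1)*(v^3 - 7*v - 6) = (v + 1)^2*(v^2 - v - 6) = (v + 1)^2*(v + 2)*(v - 3)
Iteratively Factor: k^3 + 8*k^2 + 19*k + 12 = (k + 3)*(k^2 + 5*k + 4) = (k + 3)*(k + 4)*(k + 1)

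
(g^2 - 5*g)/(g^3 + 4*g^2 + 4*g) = (g - 5)/(g^2 + 4*g + 4)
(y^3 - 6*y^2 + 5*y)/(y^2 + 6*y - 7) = y*(y - 5)/(y + 7)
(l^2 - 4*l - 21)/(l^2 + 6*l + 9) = (l - 7)/(l + 3)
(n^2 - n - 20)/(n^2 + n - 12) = (n - 5)/(n - 3)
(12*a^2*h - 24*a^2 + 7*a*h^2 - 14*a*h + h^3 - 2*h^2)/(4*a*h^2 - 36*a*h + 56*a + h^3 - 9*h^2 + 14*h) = (3*a + h)/(h - 7)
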